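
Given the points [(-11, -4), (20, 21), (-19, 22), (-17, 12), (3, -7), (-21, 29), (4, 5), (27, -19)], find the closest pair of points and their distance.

Computing all pairwise distances among 8 points:

d((-11, -4), (20, 21)) = 39.8246
d((-11, -4), (-19, 22)) = 27.2029
d((-11, -4), (-17, 12)) = 17.088
d((-11, -4), (3, -7)) = 14.3178
d((-11, -4), (-21, 29)) = 34.4819
d((-11, -4), (4, 5)) = 17.4929
d((-11, -4), (27, -19)) = 40.8534
d((20, 21), (-19, 22)) = 39.0128
d((20, 21), (-17, 12)) = 38.0789
d((20, 21), (3, -7)) = 32.7567
d((20, 21), (-21, 29)) = 41.7732
d((20, 21), (4, 5)) = 22.6274
d((20, 21), (27, -19)) = 40.6079
d((-19, 22), (-17, 12)) = 10.198
d((-19, 22), (3, -7)) = 36.4005
d((-19, 22), (-21, 29)) = 7.2801 <-- minimum
d((-19, 22), (4, 5)) = 28.6007
d((-19, 22), (27, -19)) = 61.6198
d((-17, 12), (3, -7)) = 27.5862
d((-17, 12), (-21, 29)) = 17.4642
d((-17, 12), (4, 5)) = 22.1359
d((-17, 12), (27, -19)) = 53.8238
d((3, -7), (-21, 29)) = 43.2666
d((3, -7), (4, 5)) = 12.0416
d((3, -7), (27, -19)) = 26.8328
d((-21, 29), (4, 5)) = 34.6554
d((-21, 29), (27, -19)) = 67.8823
d((4, 5), (27, -19)) = 33.2415

Closest pair: (-19, 22) and (-21, 29) with distance 7.2801

The closest pair is (-19, 22) and (-21, 29) with Euclidean distance 7.2801. For 8 points, brute-force pairwise comparison is shown above. For large n, the divide-and-conquer algorithm (sort by x, recurse on halves, check the dividing strip) achieves O(n log n).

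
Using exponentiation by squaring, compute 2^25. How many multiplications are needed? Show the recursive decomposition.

Computing 2^25 by squaring (build up from 2^1; each line after the first costs one multiplication):

2^1 = 2
2^2 = (2^1)^2 = 2^2 = 4
2^3 = 2 * 2^2 = 2 * 4 = 8
2^6 = (2^3)^2 = 8^2 = 64
2^12 = (2^6)^2 = 64^2 = 4096
2^24 = (2^12)^2 = 4096^2 = 16777216
2^25 = 2 * 2^24 = 2 * 16777216 = 33554432

Result: 33554432
Multiplications needed: 6 (6 lines after 2^1)

2^25 = 33554432. Using exponentiation by squaring, this requires 6 multiplications. The key idea: if the exponent is even, square the half-power; if odd, multiply by the base once.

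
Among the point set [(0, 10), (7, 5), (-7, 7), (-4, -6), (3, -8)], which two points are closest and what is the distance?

Computing all pairwise distances among 5 points:

d((0, 10), (7, 5)) = 8.6023
d((0, 10), (-7, 7)) = 7.6158
d((0, 10), (-4, -6)) = 16.4924
d((0, 10), (3, -8)) = 18.2483
d((7, 5), (-7, 7)) = 14.1421
d((7, 5), (-4, -6)) = 15.5563
d((7, 5), (3, -8)) = 13.6015
d((-7, 7), (-4, -6)) = 13.3417
d((-7, 7), (3, -8)) = 18.0278
d((-4, -6), (3, -8)) = 7.2801 <-- minimum

Closest pair: (-4, -6) and (3, -8) with distance 7.2801

The closest pair is (-4, -6) and (3, -8) with Euclidean distance 7.2801. For 5 points, brute-force pairwise comparison is shown above. For large n, the divide-and-conquer algorithm (sort by x, recurse on halves, check the dividing strip) achieves O(n log n).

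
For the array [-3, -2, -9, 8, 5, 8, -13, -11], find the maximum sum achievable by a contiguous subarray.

Using Kadane's algorithm on [-3, -2, -9, 8, 5, 8, -13, -11]:

Scanning through the array:
Position 1 (value -2): max_ending_here = -2, max_so_far = -2
Position 2 (value -9): max_ending_here = -9, max_so_far = -2
Position 3 (value 8): max_ending_here = 8, max_so_far = 8
Position 4 (value 5): max_ending_here = 13, max_so_far = 13
Position 5 (value 8): max_ending_here = 21, max_so_far = 21
Position 6 (value -13): max_ending_here = 8, max_so_far = 21
Position 7 (value -11): max_ending_here = -3, max_so_far = 21

Maximum subarray: [8, 5, 8]
Maximum sum: 21

The maximum subarray is [8, 5, 8] with sum 21. This subarray runs from index 3 to index 5.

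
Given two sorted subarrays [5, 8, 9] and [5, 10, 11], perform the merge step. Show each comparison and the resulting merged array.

Merging process:

Compare 5 vs 5: take 5 from left. Merged: [5]
Compare 8 vs 5: take 5 from right. Merged: [5, 5]
Compare 8 vs 10: take 8 from left. Merged: [5, 5, 8]
Compare 9 vs 10: take 9 from left. Merged: [5, 5, 8, 9]
Append remaining from right: [10, 11]. Merged: [5, 5, 8, 9, 10, 11]

Final merged array: [5, 5, 8, 9, 10, 11]
Total comparisons: 4

The merged array is [5, 5, 8, 9, 10, 11], requiring 4 comparisons. The merge step runs in O(n) time where n is the total number of elements.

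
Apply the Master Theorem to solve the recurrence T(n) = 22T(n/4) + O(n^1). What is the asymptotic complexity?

Master Theorem for T(n) = 22T(n/4) + O(n^1):

a = 22, b = 4, c = 1
log_b(a) = log_4(22) = 2.2297

Case 1: c = 1 < log_4(22) = 2.2297
T(n) = O(n^(log_4 22))

For T(n) = 22T(n/4) + O(n^1): log_4(22) = 2.2297. This is Case 1 of the Master Theorem (c < log_b(a), work dominated by leaves), giving O(n^(log_4 22)).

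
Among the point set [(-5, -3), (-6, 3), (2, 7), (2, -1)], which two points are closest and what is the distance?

Computing all pairwise distances among 4 points:

d((-5, -3), (-6, 3)) = 6.0828 <-- minimum
d((-5, -3), (2, 7)) = 12.2066
d((-5, -3), (2, -1)) = 7.2801
d((-6, 3), (2, 7)) = 8.9443
d((-6, 3), (2, -1)) = 8.9443
d((2, 7), (2, -1)) = 8.0

Closest pair: (-5, -3) and (-6, 3) with distance 6.0828

The closest pair is (-5, -3) and (-6, 3) with Euclidean distance 6.0828. For 4 points, brute-force pairwise comparison is shown above. For large n, the divide-and-conquer algorithm (sort by x, recurse on halves, check the dividing strip) achieves O(n log n).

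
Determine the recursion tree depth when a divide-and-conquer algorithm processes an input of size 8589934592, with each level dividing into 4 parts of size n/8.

For divide and conquer with division factor 8:

Problem sizes at each level:
Level 0: 8589934592
Level 1: 1073741824
Level 2: 134217728
Level 3: 16777216
Level 4: 2097152
Level 5: 262144
Level 6: 32768
Level 7: 4096
Level 8: 512
Level 9: 64
Level 10: 8
Level 11: 1

The root is level 0 and the size-1 base case is level 11 (the tree spans levels 0 through 11, i.e. 12 levels counting the root), so the depth is the number of divisions: log_8(8589934592) = 11

The recursion tree depth is log_8(8589934592) = 11. At each level, the problem size is divided by 8, so it takes 11 divisions to reduce to a base case of size 1. The algorithm makes 4 recursive calls at each level.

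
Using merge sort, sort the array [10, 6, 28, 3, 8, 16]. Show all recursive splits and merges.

Merge sort trace:

Split: [10, 6, 28, 3, 8, 16] -> [10, 6, 28] and [3, 8, 16]
  Split: [10, 6, 28] -> [10] and [6, 28]
    Split: [6, 28] -> [6] and [28]
    Merge: [6] + [28] -> [6, 28]
  Merge: [10] + [6, 28] -> [6, 10, 28]
  Split: [3, 8, 16] -> [3] and [8, 16]
    Split: [8, 16] -> [8] and [16]
    Merge: [8] + [16] -> [8, 16]
  Merge: [3] + [8, 16] -> [3, 8, 16]
Merge: [6, 10, 28] + [3, 8, 16] -> [3, 6, 8, 10, 16, 28]

Final sorted array: [3, 6, 8, 10, 16, 28]

The merge sort proceeds by recursively splitting the array and merging sorted halves.
After all merges, the sorted array is [3, 6, 8, 10, 16, 28].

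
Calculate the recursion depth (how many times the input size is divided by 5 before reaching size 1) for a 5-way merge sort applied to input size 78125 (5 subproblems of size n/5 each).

For divide and conquer with division factor 5:

Problem sizes at each level:
Level 0: 78125
Level 1: 15625
Level 2: 3125
Level 3: 625
Level 4: 125
Level 5: 25
Level 6: 5
Level 7: 1

The root is level 0 and the size-1 base case is level 7 (the tree spans levels 0 through 7, i.e. 8 levels counting the root), so the depth is the number of divisions: log_5(78125) = 7

The recursion tree depth is log_5(78125) = 7. At each level, the problem size is divided by 5, so it takes 7 divisions to reduce to a base case of size 1. The algorithm makes 5 recursive calls at each level.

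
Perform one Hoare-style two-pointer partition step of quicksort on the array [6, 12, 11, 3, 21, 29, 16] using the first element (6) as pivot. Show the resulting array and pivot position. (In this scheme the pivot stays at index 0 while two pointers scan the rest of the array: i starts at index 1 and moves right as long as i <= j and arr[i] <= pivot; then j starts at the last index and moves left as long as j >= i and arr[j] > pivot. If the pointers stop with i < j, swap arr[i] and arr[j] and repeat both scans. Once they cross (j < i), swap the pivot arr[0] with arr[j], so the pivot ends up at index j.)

Hoare-style two-pointer partition with pivot = 6:

Initial array: [6, 12, 11, 3, 21, 29, 16]

Pointers start at i = 1, j = 6.
i stops at index 1 (arr[1]=12 > 6), j stops at index 3 (arr[3]=3 <= 6): swap arr[1] and arr[3], array becomes [6, 3, 11, 12, 21, 29, 16]
i ends at 2, j ends at 1: the pointers have crossed (j < i), so scanning stops.

Swap pivot arr[0] with arr[1] to place pivot at position 1: [3, 6, 11, 12, 21, 29, 16]
Pivot position: 1

After partitioning with pivot 6, the array becomes [3, 6, 11, 12, 21, 29, 16]. The pivot is placed at index 1. All elements to the left of the pivot are <= 6, and all elements to the right are > 6.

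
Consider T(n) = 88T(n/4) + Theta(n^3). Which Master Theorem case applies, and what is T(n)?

Master Theorem for T(n) = 88T(n/4) + O(n^3):

a = 88, b = 4, c = 3
log_b(a) = log_4(88) = 3.2297

Case 1: c = 3 < log_4(88) = 3.2297
T(n) = O(n^(log_4 88))

For T(n) = 88T(n/4) + O(n^3): log_4(88) = 3.2297. This is Case 1 of the Master Theorem (c < log_b(a), work dominated by leaves), giving O(n^(log_4 88)).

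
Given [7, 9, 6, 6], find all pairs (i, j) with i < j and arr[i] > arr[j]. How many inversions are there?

Finding inversions in [7, 9, 6, 6]:

(0, 2): arr[0]=7 > arr[2]=6
(0, 3): arr[0]=7 > arr[3]=6
(1, 2): arr[1]=9 > arr[2]=6
(1, 3): arr[1]=9 > arr[3]=6

Total inversions: 4

The array has 4 inversion(s): (0,2), (0,3), (1,2), (1,3). Each pair (i,j) satisfies i < j and arr[i] > arr[j].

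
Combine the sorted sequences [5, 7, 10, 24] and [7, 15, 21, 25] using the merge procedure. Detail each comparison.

Merging process:

Compare 5 vs 7: take 5 from left. Merged: [5]
Compare 7 vs 7: take 7 from left. Merged: [5, 7]
Compare 10 vs 7: take 7 from right. Merged: [5, 7, 7]
Compare 10 vs 15: take 10 from left. Merged: [5, 7, 7, 10]
Compare 24 vs 15: take 15 from right. Merged: [5, 7, 7, 10, 15]
Compare 24 vs 21: take 21 from right. Merged: [5, 7, 7, 10, 15, 21]
Compare 24 vs 25: take 24 from left. Merged: [5, 7, 7, 10, 15, 21, 24]
Append remaining from right: [25]. Merged: [5, 7, 7, 10, 15, 21, 24, 25]

Final merged array: [5, 7, 7, 10, 15, 21, 24, 25]
Total comparisons: 7

The merged array is [5, 7, 7, 10, 15, 21, 24, 25], requiring 7 comparisons. The merge step runs in O(n) time where n is the total number of elements.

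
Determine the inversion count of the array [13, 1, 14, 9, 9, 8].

Finding inversions in [13, 1, 14, 9, 9, 8]:

(0, 1): arr[0]=13 > arr[1]=1
(0, 3): arr[0]=13 > arr[3]=9
(0, 4): arr[0]=13 > arr[4]=9
(0, 5): arr[0]=13 > arr[5]=8
(2, 3): arr[2]=14 > arr[3]=9
(2, 4): arr[2]=14 > arr[4]=9
(2, 5): arr[2]=14 > arr[5]=8
(3, 5): arr[3]=9 > arr[5]=8
(4, 5): arr[4]=9 > arr[5]=8

Total inversions: 9

The array has 9 inversion(s): (0,1), (0,3), (0,4), (0,5), (2,3), (2,4), (2,5), (3,5), (4,5). Each pair (i,j) satisfies i < j and arr[i] > arr[j].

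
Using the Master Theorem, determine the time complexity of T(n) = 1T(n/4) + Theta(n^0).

Master Theorem for T(n) = 1T(n/4) + O(n^0):

a = 1, b = 4, c = 0
log_b(a) = log_4(1) = 0.0000

Case 2: c = 0 = log_4(1) = 0.0000
T(n) = O(n^0 log n) = O(log n)

For T(n) = 1T(n/4) + O(n^0): log_4(1) = 0.0000. This is Case 2 of the Master Theorem (c = log_b(a), equal work at all levels), giving O(log n).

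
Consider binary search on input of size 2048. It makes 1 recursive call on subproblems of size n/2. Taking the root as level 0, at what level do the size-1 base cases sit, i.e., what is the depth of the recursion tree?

For divide and conquer with division factor 2:

Problem sizes at each level:
Level 0: 2048
Level 1: 1024
Level 2: 512
Level 3: 256
Level 4: 128
Level 5: 64
Level 6: 32
Level 7: 16
Level 8: 8
Level 9: 4
Level 10: 2
Level 11: 1

The root is level 0 and the size-1 base case is level 11 (the tree spans levels 0 through 11, i.e. 12 levels counting the root), so the depth is the number of divisions: log_2(2048) = 11

The recursion tree depth is log_2(2048) = 11. At each level, the problem size is divided by 2, so it takes 11 divisions to reduce to a base case of size 1. The algorithm makes 1 recursive call at each level.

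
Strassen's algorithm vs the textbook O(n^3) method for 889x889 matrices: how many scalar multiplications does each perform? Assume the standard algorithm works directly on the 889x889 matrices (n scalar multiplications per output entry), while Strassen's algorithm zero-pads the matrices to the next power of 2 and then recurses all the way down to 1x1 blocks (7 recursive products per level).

Matrix multiplication for 889x889 matrices:

Strassen's algorithm requires power-of-2 dimensions. Pad 889x889 to 1024x1024 (next power of 2).

Standard algorithm: 889^3 = 702595369 multiplications
Strassen's algorithm: 7^(log2(1024)) = 7^10 = 282475249 multiplications
Savings: 702595369 - 282475249 = 420120120 multiplications

Standard: 702595369 multiplications (889^3). Strassen: 282475249 multiplications (7^10, after padding to 1024x1024). Strassen reduces 8 recursive multiplications to 7 at each level.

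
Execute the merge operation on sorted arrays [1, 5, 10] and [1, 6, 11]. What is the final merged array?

Merging process:

Compare 1 vs 1: take 1 from left. Merged: [1]
Compare 5 vs 1: take 1 from right. Merged: [1, 1]
Compare 5 vs 6: take 5 from left. Merged: [1, 1, 5]
Compare 10 vs 6: take 6 from right. Merged: [1, 1, 5, 6]
Compare 10 vs 11: take 10 from left. Merged: [1, 1, 5, 6, 10]
Append remaining from right: [11]. Merged: [1, 1, 5, 6, 10, 11]

Final merged array: [1, 1, 5, 6, 10, 11]
Total comparisons: 5

The merged array is [1, 1, 5, 6, 10, 11], requiring 5 comparisons. The merge step runs in O(n) time where n is the total number of elements.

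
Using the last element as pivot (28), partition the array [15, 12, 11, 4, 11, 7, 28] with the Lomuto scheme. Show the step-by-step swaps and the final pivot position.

Lomuto partition with pivot = 28:

Initial array: [15, 12, 11, 4, 11, 7, 28]

arr[0]=15 <= 28: swap with position 0, array becomes [15, 12, 11, 4, 11, 7, 28]
arr[1]=12 <= 28: swap with position 1, array becomes [15, 12, 11, 4, 11, 7, 28]
arr[2]=11 <= 28: swap with position 2, array becomes [15, 12, 11, 4, 11, 7, 28]
arr[3]=4 <= 28: swap with position 3, array becomes [15, 12, 11, 4, 11, 7, 28]
arr[4]=11 <= 28: swap with position 4, array becomes [15, 12, 11, 4, 11, 7, 28]
arr[5]=7 <= 28: swap with position 5, array becomes [15, 12, 11, 4, 11, 7, 28]

Place pivot at position 6: [15, 12, 11, 4, 11, 7, 28]
Pivot position: 6

After partitioning with pivot 28, the array becomes [15, 12, 11, 4, 11, 7, 28]. The pivot is placed at index 6. All elements to the left of the pivot are <= 28, and all elements to the right are > 28.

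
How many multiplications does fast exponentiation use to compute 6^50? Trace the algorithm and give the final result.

Computing 6^50 by squaring (build up from 6^1; each line after the first costs one multiplication):

6^1 = 6
6^2 = (6^1)^2 = 6^2 = 36
6^3 = 6 * 6^2 = 6 * 36 = 216
6^6 = (6^3)^2 = 216^2 = 46656
6^12 = (6^6)^2 = 46656^2 = 2176782336
6^24 = (6^12)^2 = 2176782336^2 = 4738381338321616896
6^25 = 6 * 6^24 = 6 * 4738381338321616896 = 28430288029929701376
6^50 = (6^25)^2 = 28430288029929701376^2 = 808281277464764060643139600456536293376

Result: 808281277464764060643139600456536293376
Multiplications needed: 7 (7 lines after 6^1)

6^50 = 808281277464764060643139600456536293376. Using exponentiation by squaring, this requires 7 multiplications. The key idea: if the exponent is even, square the half-power; if odd, multiply by the base once.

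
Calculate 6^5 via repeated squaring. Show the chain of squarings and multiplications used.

Computing 6^5 by squaring (build up from 6^1; each line after the first costs one multiplication):

6^1 = 6
6^2 = (6^1)^2 = 6^2 = 36
6^4 = (6^2)^2 = 36^2 = 1296
6^5 = 6 * 6^4 = 6 * 1296 = 7776

Result: 7776
Multiplications needed: 3 (3 lines after 6^1)

6^5 = 7776. Using exponentiation by squaring, this requires 3 multiplications. The key idea: if the exponent is even, square the half-power; if odd, multiply by the base once.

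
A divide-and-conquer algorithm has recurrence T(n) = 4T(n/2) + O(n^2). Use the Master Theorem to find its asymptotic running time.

Master Theorem for T(n) = 4T(n/2) + O(n^2):

a = 4, b = 2, c = 2
log_b(a) = log_2(4) = 2.0000

Case 2: c = 2 = log_2(4) = 2.0000
T(n) = O(n^2 log n) = O(n^2 log n)

For T(n) = 4T(n/2) + O(n^2): log_2(4) = 2.0000. This is Case 2 of the Master Theorem (c = log_b(a), equal work at all levels), giving O(n^2 log n).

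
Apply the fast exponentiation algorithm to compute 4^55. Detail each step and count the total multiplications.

Computing 4^55 by squaring (build up from 4^1; each line after the first costs one multiplication):

4^1 = 4
4^2 = (4^1)^2 = 4^2 = 16
4^3 = 4 * 4^2 = 4 * 16 = 64
4^6 = (4^3)^2 = 64^2 = 4096
4^12 = (4^6)^2 = 4096^2 = 16777216
4^13 = 4 * 4^12 = 4 * 16777216 = 67108864
4^26 = (4^13)^2 = 67108864^2 = 4503599627370496
4^27 = 4 * 4^26 = 4 * 4503599627370496 = 18014398509481984
4^54 = (4^27)^2 = 18014398509481984^2 = 324518553658426726783156020576256
4^55 = 4 * 4^54 = 4 * 324518553658426726783156020576256 = 1298074214633706907132624082305024

Result: 1298074214633706907132624082305024
Multiplications needed: 9 (9 lines after 4^1)

4^55 = 1298074214633706907132624082305024. Using exponentiation by squaring, this requires 9 multiplications. The key idea: if the exponent is even, square the half-power; if odd, multiply by the base once.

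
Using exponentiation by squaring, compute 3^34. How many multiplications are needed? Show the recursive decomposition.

Computing 3^34 by squaring (build up from 3^1; each line after the first costs one multiplication):

3^1 = 3
3^2 = (3^1)^2 = 3^2 = 9
3^4 = (3^2)^2 = 9^2 = 81
3^8 = (3^4)^2 = 81^2 = 6561
3^16 = (3^8)^2 = 6561^2 = 43046721
3^17 = 3 * 3^16 = 3 * 43046721 = 129140163
3^34 = (3^17)^2 = 129140163^2 = 16677181699666569

Result: 16677181699666569
Multiplications needed: 6 (6 lines after 3^1)

3^34 = 16677181699666569. Using exponentiation by squaring, this requires 6 multiplications. The key idea: if the exponent is even, square the half-power; if odd, multiply by the base once.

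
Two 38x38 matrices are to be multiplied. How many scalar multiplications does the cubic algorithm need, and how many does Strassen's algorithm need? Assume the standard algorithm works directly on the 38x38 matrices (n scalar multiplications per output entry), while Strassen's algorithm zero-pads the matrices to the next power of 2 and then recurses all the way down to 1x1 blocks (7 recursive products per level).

Matrix multiplication for 38x38 matrices:

Strassen's algorithm requires power-of-2 dimensions. Pad 38x38 to 64x64 (next power of 2).

Standard algorithm: 38^3 = 54872 multiplications
Strassen's algorithm: 7^(log2(64)) = 7^6 = 117649 multiplications
Difference: 54872 - 117649 = -62777 (Strassen uses MORE here due to padding overhead — for small or just-over-power-of-2 n, padding can outweigh the per-level savings)

Standard: 54872 multiplications (38^3). Strassen: 117649 multiplications (7^6, after padding to 64x64). Strassen reduces 8 recursive multiplications to 7 at each level.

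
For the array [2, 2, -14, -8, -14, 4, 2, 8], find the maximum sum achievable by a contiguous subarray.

Using Kadane's algorithm on [2, 2, -14, -8, -14, 4, 2, 8]:

Scanning through the array:
Position 1 (value 2): max_ending_here = 4, max_so_far = 4
Position 2 (value -14): max_ending_here = -10, max_so_far = 4
Position 3 (value -8): max_ending_here = -8, max_so_far = 4
Position 4 (value -14): max_ending_here = -14, max_so_far = 4
Position 5 (value 4): max_ending_here = 4, max_so_far = 4
Position 6 (value 2): max_ending_here = 6, max_so_far = 6
Position 7 (value 8): max_ending_here = 14, max_so_far = 14

Maximum subarray: [4, 2, 8]
Maximum sum: 14

The maximum subarray is [4, 2, 8] with sum 14. This subarray runs from index 5 to index 7.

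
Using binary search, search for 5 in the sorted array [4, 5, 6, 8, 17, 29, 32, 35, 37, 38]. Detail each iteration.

Binary search for 5 in [4, 5, 6, 8, 17, 29, 32, 35, 37, 38]:

lo=0, hi=9, mid=4, arr[mid]=17 -> 17 > 5, search left half
lo=0, hi=3, mid=1, arr[mid]=5 -> Found target at index 1!

Binary search finds 5 at index 1 after 2 comparisons. The search repeatedly halves the search space by comparing with the middle element.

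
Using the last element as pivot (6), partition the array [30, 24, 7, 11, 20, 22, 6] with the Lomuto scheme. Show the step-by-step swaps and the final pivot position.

Lomuto partition with pivot = 6:

Initial array: [30, 24, 7, 11, 20, 22, 6]

arr[0]=30 > 6: no swap
arr[1]=24 > 6: no swap
arr[2]=7 > 6: no swap
arr[3]=11 > 6: no swap
arr[4]=20 > 6: no swap
arr[5]=22 > 6: no swap

Place pivot at position 0: [6, 24, 7, 11, 20, 22, 30]
Pivot position: 0

After partitioning with pivot 6, the array becomes [6, 24, 7, 11, 20, 22, 30]. The pivot is placed at index 0. All elements to the left of the pivot are <= 6, and all elements to the right are > 6.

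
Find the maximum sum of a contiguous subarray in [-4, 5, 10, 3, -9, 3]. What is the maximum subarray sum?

Using Kadane's algorithm on [-4, 5, 10, 3, -9, 3]:

Scanning through the array:
Position 1 (value 5): max_ending_here = 5, max_so_far = 5
Position 2 (value 10): max_ending_here = 15, max_so_far = 15
Position 3 (value 3): max_ending_here = 18, max_so_far = 18
Position 4 (value -9): max_ending_here = 9, max_so_far = 18
Position 5 (value 3): max_ending_here = 12, max_so_far = 18

Maximum subarray: [5, 10, 3]
Maximum sum: 18

The maximum subarray is [5, 10, 3] with sum 18. This subarray runs from index 1 to index 3.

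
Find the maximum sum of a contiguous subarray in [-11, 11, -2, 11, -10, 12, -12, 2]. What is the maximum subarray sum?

Using Kadane's algorithm on [-11, 11, -2, 11, -10, 12, -12, 2]:

Scanning through the array:
Position 1 (value 11): max_ending_here = 11, max_so_far = 11
Position 2 (value -2): max_ending_here = 9, max_so_far = 11
Position 3 (value 11): max_ending_here = 20, max_so_far = 20
Position 4 (value -10): max_ending_here = 10, max_so_far = 20
Position 5 (value 12): max_ending_here = 22, max_so_far = 22
Position 6 (value -12): max_ending_here = 10, max_so_far = 22
Position 7 (value 2): max_ending_here = 12, max_so_far = 22

Maximum subarray: [11, -2, 11, -10, 12]
Maximum sum: 22

The maximum subarray is [11, -2, 11, -10, 12] with sum 22. This subarray runs from index 1 to index 5.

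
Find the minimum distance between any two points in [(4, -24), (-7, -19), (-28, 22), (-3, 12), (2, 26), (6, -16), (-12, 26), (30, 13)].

Computing all pairwise distances among 8 points:

d((4, -24), (-7, -19)) = 12.083
d((4, -24), (-28, 22)) = 56.0357
d((4, -24), (-3, 12)) = 36.6742
d((4, -24), (2, 26)) = 50.04
d((4, -24), (6, -16)) = 8.2462 <-- minimum
d((4, -24), (-12, 26)) = 52.4976
d((4, -24), (30, 13)) = 45.2217
d((-7, -19), (-28, 22)) = 46.0652
d((-7, -19), (-3, 12)) = 31.257
d((-7, -19), (2, 26)) = 45.8912
d((-7, -19), (6, -16)) = 13.3417
d((-7, -19), (-12, 26)) = 45.2769
d((-7, -19), (30, 13)) = 48.9183
d((-28, 22), (-3, 12)) = 26.9258
d((-28, 22), (2, 26)) = 30.2655
d((-28, 22), (6, -16)) = 50.9902
d((-28, 22), (-12, 26)) = 16.4924
d((-28, 22), (30, 13)) = 58.6941
d((-3, 12), (2, 26)) = 14.8661
d((-3, 12), (6, -16)) = 29.4109
d((-3, 12), (-12, 26)) = 16.6433
d((-3, 12), (30, 13)) = 33.0151
d((2, 26), (6, -16)) = 42.19
d((2, 26), (-12, 26)) = 14.0
d((2, 26), (30, 13)) = 30.8707
d((6, -16), (-12, 26)) = 45.6946
d((6, -16), (30, 13)) = 37.6431
d((-12, 26), (30, 13)) = 43.9659

Closest pair: (4, -24) and (6, -16) with distance 8.2462

The closest pair is (4, -24) and (6, -16) with Euclidean distance 8.2462. For 8 points, brute-force pairwise comparison is shown above. For large n, the divide-and-conquer algorithm (sort by x, recurse on halves, check the dividing strip) achieves O(n log n).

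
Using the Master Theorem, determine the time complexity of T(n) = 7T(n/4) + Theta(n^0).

Master Theorem for T(n) = 7T(n/4) + O(n^0):

a = 7, b = 4, c = 0
log_b(a) = log_4(7) = 1.4037

Case 1: c = 0 < log_4(7) = 1.4037
T(n) = O(n^(log_4 7))

For T(n) = 7T(n/4) + O(n^0): log_4(7) = 1.4037. This is Case 1 of the Master Theorem (c < log_b(a), work dominated by leaves), giving O(n^(log_4 7)).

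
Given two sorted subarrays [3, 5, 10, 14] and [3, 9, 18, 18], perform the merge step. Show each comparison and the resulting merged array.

Merging process:

Compare 3 vs 3: take 3 from left. Merged: [3]
Compare 5 vs 3: take 3 from right. Merged: [3, 3]
Compare 5 vs 9: take 5 from left. Merged: [3, 3, 5]
Compare 10 vs 9: take 9 from right. Merged: [3, 3, 5, 9]
Compare 10 vs 18: take 10 from left. Merged: [3, 3, 5, 9, 10]
Compare 14 vs 18: take 14 from left. Merged: [3, 3, 5, 9, 10, 14]
Append remaining from right: [18, 18]. Merged: [3, 3, 5, 9, 10, 14, 18, 18]

Final merged array: [3, 3, 5, 9, 10, 14, 18, 18]
Total comparisons: 6

The merged array is [3, 3, 5, 9, 10, 14, 18, 18], requiring 6 comparisons. The merge step runs in O(n) time where n is the total number of elements.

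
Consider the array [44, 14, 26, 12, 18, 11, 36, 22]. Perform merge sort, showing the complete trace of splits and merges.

Merge sort trace:

Split: [44, 14, 26, 12, 18, 11, 36, 22] -> [44, 14, 26, 12] and [18, 11, 36, 22]
  Split: [44, 14, 26, 12] -> [44, 14] and [26, 12]
    Split: [44, 14] -> [44] and [14]
    Merge: [44] + [14] -> [14, 44]
    Split: [26, 12] -> [26] and [12]
    Merge: [26] + [12] -> [12, 26]
  Merge: [14, 44] + [12, 26] -> [12, 14, 26, 44]
  Split: [18, 11, 36, 22] -> [18, 11] and [36, 22]
    Split: [18, 11] -> [18] and [11]
    Merge: [18] + [11] -> [11, 18]
    Split: [36, 22] -> [36] and [22]
    Merge: [36] + [22] -> [22, 36]
  Merge: [11, 18] + [22, 36] -> [11, 18, 22, 36]
Merge: [12, 14, 26, 44] + [11, 18, 22, 36] -> [11, 12, 14, 18, 22, 26, 36, 44]

Final sorted array: [11, 12, 14, 18, 22, 26, 36, 44]

The merge sort proceeds by recursively splitting the array and merging sorted halves.
After all merges, the sorted array is [11, 12, 14, 18, 22, 26, 36, 44].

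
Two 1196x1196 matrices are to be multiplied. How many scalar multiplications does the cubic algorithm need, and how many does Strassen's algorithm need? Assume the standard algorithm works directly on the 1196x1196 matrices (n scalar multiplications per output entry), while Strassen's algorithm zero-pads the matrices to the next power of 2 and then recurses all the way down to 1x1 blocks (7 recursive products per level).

Matrix multiplication for 1196x1196 matrices:

Strassen's algorithm requires power-of-2 dimensions. Pad 1196x1196 to 2048x2048 (next power of 2).

Standard algorithm: 1196^3 = 1710777536 multiplications
Strassen's algorithm: 7^(log2(2048)) = 7^11 = 1977326743 multiplications
Difference: 1710777536 - 1977326743 = -266549207 (Strassen uses MORE here due to padding overhead — for small or just-over-power-of-2 n, padding can outweigh the per-level savings)

Standard: 1710777536 multiplications (1196^3). Strassen: 1977326743 multiplications (7^11, after padding to 2048x2048). Strassen reduces 8 recursive multiplications to 7 at each level.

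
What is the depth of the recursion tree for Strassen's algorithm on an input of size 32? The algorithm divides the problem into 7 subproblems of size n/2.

For divide and conquer with division factor 2:

Problem sizes at each level:
Level 0: 32
Level 1: 16
Level 2: 8
Level 3: 4
Level 4: 2
Level 5: 1

The root is level 0 and the size-1 base case is level 5 (the tree spans levels 0 through 5, i.e. 6 levels counting the root), so the depth is the number of divisions: log_2(32) = 5

The recursion tree depth is log_2(32) = 5. At each level, the problem size is divided by 2, so it takes 5 divisions to reduce to a base case of size 1. The algorithm makes 7 recursive calls at each level.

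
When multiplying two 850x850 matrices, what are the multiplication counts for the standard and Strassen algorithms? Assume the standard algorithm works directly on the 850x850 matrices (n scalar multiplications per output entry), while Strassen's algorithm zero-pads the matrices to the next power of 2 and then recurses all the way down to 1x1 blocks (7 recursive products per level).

Matrix multiplication for 850x850 matrices:

Strassen's algorithm requires power-of-2 dimensions. Pad 850x850 to 1024x1024 (next power of 2).

Standard algorithm: 850^3 = 614125000 multiplications
Strassen's algorithm: 7^(log2(1024)) = 7^10 = 282475249 multiplications
Savings: 614125000 - 282475249 = 331649751 multiplications

Standard: 614125000 multiplications (850^3). Strassen: 282475249 multiplications (7^10, after padding to 1024x1024). Strassen reduces 8 recursive multiplications to 7 at each level.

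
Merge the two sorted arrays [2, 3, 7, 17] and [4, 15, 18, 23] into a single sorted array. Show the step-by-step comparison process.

Merging process:

Compare 2 vs 4: take 2 from left. Merged: [2]
Compare 3 vs 4: take 3 from left. Merged: [2, 3]
Compare 7 vs 4: take 4 from right. Merged: [2, 3, 4]
Compare 7 vs 15: take 7 from left. Merged: [2, 3, 4, 7]
Compare 17 vs 15: take 15 from right. Merged: [2, 3, 4, 7, 15]
Compare 17 vs 18: take 17 from left. Merged: [2, 3, 4, 7, 15, 17]
Append remaining from right: [18, 23]. Merged: [2, 3, 4, 7, 15, 17, 18, 23]

Final merged array: [2, 3, 4, 7, 15, 17, 18, 23]
Total comparisons: 6

The merged array is [2, 3, 4, 7, 15, 17, 18, 23], requiring 6 comparisons. The merge step runs in O(n) time where n is the total number of elements.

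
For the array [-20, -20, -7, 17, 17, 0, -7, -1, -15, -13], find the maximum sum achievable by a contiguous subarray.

Using Kadane's algorithm on [-20, -20, -7, 17, 17, 0, -7, -1, -15, -13]:

Scanning through the array:
Position 1 (value -20): max_ending_here = -20, max_so_far = -20
Position 2 (value -7): max_ending_here = -7, max_so_far = -7
Position 3 (value 17): max_ending_here = 17, max_so_far = 17
Position 4 (value 17): max_ending_here = 34, max_so_far = 34
Position 5 (value 0): max_ending_here = 34, max_so_far = 34
Position 6 (value -7): max_ending_here = 27, max_so_far = 34
Position 7 (value -1): max_ending_here = 26, max_so_far = 34
Position 8 (value -15): max_ending_here = 11, max_so_far = 34
Position 9 (value -13): max_ending_here = -2, max_so_far = 34

Maximum subarray: [17, 17]
Maximum sum: 34

The maximum subarray is [17, 17] with sum 34. This subarray runs from index 3 to index 4.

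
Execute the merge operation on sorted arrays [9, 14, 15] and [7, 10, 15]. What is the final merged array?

Merging process:

Compare 9 vs 7: take 7 from right. Merged: [7]
Compare 9 vs 10: take 9 from left. Merged: [7, 9]
Compare 14 vs 10: take 10 from right. Merged: [7, 9, 10]
Compare 14 vs 15: take 14 from left. Merged: [7, 9, 10, 14]
Compare 15 vs 15: take 15 from left. Merged: [7, 9, 10, 14, 15]
Append remaining from right: [15]. Merged: [7, 9, 10, 14, 15, 15]

Final merged array: [7, 9, 10, 14, 15, 15]
Total comparisons: 5

The merged array is [7, 9, 10, 14, 15, 15], requiring 5 comparisons. The merge step runs in O(n) time where n is the total number of elements.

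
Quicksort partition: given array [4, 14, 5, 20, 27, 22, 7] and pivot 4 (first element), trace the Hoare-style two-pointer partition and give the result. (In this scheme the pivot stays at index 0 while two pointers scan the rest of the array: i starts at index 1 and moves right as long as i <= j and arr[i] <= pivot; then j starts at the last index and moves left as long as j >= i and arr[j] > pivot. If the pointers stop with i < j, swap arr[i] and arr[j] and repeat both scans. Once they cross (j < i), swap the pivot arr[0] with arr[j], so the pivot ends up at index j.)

Hoare-style two-pointer partition with pivot = 4:

Initial array: [4, 14, 5, 20, 27, 22, 7]

Pointers start at i = 1, j = 6.
i ends at 1, j ends at 0: the pointers have crossed (j < i), so scanning stops.

j = 0, so swapping arr[0] with arr[j] leaves the pivot at position 0: [4, 14, 5, 20, 27, 22, 7]
Pivot position: 0

After partitioning with pivot 4, the array becomes [4, 14, 5, 20, 27, 22, 7]. The pivot is placed at index 0. All elements to the left of the pivot are <= 4, and all elements to the right are > 4.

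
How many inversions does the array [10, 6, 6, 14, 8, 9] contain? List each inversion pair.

Finding inversions in [10, 6, 6, 14, 8, 9]:

(0, 1): arr[0]=10 > arr[1]=6
(0, 2): arr[0]=10 > arr[2]=6
(0, 4): arr[0]=10 > arr[4]=8
(0, 5): arr[0]=10 > arr[5]=9
(3, 4): arr[3]=14 > arr[4]=8
(3, 5): arr[3]=14 > arr[5]=9

Total inversions: 6

The array has 6 inversion(s): (0,1), (0,2), (0,4), (0,5), (3,4), (3,5). Each pair (i,j) satisfies i < j and arr[i] > arr[j].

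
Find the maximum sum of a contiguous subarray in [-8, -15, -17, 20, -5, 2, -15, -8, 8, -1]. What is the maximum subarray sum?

Using Kadane's algorithm on [-8, -15, -17, 20, -5, 2, -15, -8, 8, -1]:

Scanning through the array:
Position 1 (value -15): max_ending_here = -15, max_so_far = -8
Position 2 (value -17): max_ending_here = -17, max_so_far = -8
Position 3 (value 20): max_ending_here = 20, max_so_far = 20
Position 4 (value -5): max_ending_here = 15, max_so_far = 20
Position 5 (value 2): max_ending_here = 17, max_so_far = 20
Position 6 (value -15): max_ending_here = 2, max_so_far = 20
Position 7 (value -8): max_ending_here = -6, max_so_far = 20
Position 8 (value 8): max_ending_here = 8, max_so_far = 20
Position 9 (value -1): max_ending_here = 7, max_so_far = 20

Maximum subarray: [20]
Maximum sum: 20

The maximum subarray is [20] with sum 20. This subarray runs from index 3 to index 3.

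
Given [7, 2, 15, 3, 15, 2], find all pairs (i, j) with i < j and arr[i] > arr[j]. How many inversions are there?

Finding inversions in [7, 2, 15, 3, 15, 2]:

(0, 1): arr[0]=7 > arr[1]=2
(0, 3): arr[0]=7 > arr[3]=3
(0, 5): arr[0]=7 > arr[5]=2
(2, 3): arr[2]=15 > arr[3]=3
(2, 5): arr[2]=15 > arr[5]=2
(3, 5): arr[3]=3 > arr[5]=2
(4, 5): arr[4]=15 > arr[5]=2

Total inversions: 7

The array has 7 inversion(s): (0,1), (0,3), (0,5), (2,3), (2,5), (3,5), (4,5). Each pair (i,j) satisfies i < j and arr[i] > arr[j].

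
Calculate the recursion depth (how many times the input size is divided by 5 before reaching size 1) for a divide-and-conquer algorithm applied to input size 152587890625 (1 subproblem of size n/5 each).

For divide and conquer with division factor 5:

Problem sizes at each level:
Level 0: 152587890625
Level 1: 30517578125
Level 2: 6103515625
Level 3: 1220703125
Level 4: 244140625
Level 5: 48828125
Level 6: 9765625
Level 7: 1953125
Level 8: 390625
Level 9: 78125
Level 10: 15625
Level 11: 3125
Level 12: 625
Level 13: 125
Level 14: 25
Level 15: 5
Level 16: 1

The root is level 0 and the size-1 base case is level 16 (the tree spans levels 0 through 16, i.e. 17 levels counting the root), so the depth is the number of divisions: log_5(152587890625) = 16

The recursion tree depth is log_5(152587890625) = 16. At each level, the problem size is divided by 5, so it takes 16 divisions to reduce to a base case of size 1. The algorithm makes 1 recursive call at each level.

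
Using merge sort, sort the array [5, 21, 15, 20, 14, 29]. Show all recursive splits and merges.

Merge sort trace:

Split: [5, 21, 15, 20, 14, 29] -> [5, 21, 15] and [20, 14, 29]
  Split: [5, 21, 15] -> [5] and [21, 15]
    Split: [21, 15] -> [21] and [15]
    Merge: [21] + [15] -> [15, 21]
  Merge: [5] + [15, 21] -> [5, 15, 21]
  Split: [20, 14, 29] -> [20] and [14, 29]
    Split: [14, 29] -> [14] and [29]
    Merge: [14] + [29] -> [14, 29]
  Merge: [20] + [14, 29] -> [14, 20, 29]
Merge: [5, 15, 21] + [14, 20, 29] -> [5, 14, 15, 20, 21, 29]

Final sorted array: [5, 14, 15, 20, 21, 29]

The merge sort proceeds by recursively splitting the array and merging sorted halves.
After all merges, the sorted array is [5, 14, 15, 20, 21, 29].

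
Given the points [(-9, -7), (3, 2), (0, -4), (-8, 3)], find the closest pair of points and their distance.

Computing all pairwise distances among 4 points:

d((-9, -7), (3, 2)) = 15.0
d((-9, -7), (0, -4)) = 9.4868
d((-9, -7), (-8, 3)) = 10.0499
d((3, 2), (0, -4)) = 6.7082 <-- minimum
d((3, 2), (-8, 3)) = 11.0454
d((0, -4), (-8, 3)) = 10.6301

Closest pair: (3, 2) and (0, -4) with distance 6.7082

The closest pair is (3, 2) and (0, -4) with Euclidean distance 6.7082. For 4 points, brute-force pairwise comparison is shown above. For large n, the divide-and-conquer algorithm (sort by x, recurse on halves, check the dividing strip) achieves O(n log n).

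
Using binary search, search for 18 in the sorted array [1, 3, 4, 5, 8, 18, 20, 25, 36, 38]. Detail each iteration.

Binary search for 18 in [1, 3, 4, 5, 8, 18, 20, 25, 36, 38]:

lo=0, hi=9, mid=4, arr[mid]=8 -> 8 < 18, search right half
lo=5, hi=9, mid=7, arr[mid]=25 -> 25 > 18, search left half
lo=5, hi=6, mid=5, arr[mid]=18 -> Found target at index 5!

Binary search finds 18 at index 5 after 3 comparisons. The search repeatedly halves the search space by comparing with the middle element.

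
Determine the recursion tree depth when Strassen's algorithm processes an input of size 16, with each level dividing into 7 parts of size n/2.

For divide and conquer with division factor 2:

Problem sizes at each level:
Level 0: 16
Level 1: 8
Level 2: 4
Level 3: 2
Level 4: 1

The root is level 0 and the size-1 base case is level 4 (the tree spans levels 0 through 4, i.e. 5 levels counting the root), so the depth is the number of divisions: log_2(16) = 4

The recursion tree depth is log_2(16) = 4. At each level, the problem size is divided by 2, so it takes 4 divisions to reduce to a base case of size 1. The algorithm makes 7 recursive calls at each level.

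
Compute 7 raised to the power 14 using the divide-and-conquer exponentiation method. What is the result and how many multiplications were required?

Computing 7^14 by squaring (build up from 7^1; each line after the first costs one multiplication):

7^1 = 7
7^2 = (7^1)^2 = 7^2 = 49
7^3 = 7 * 7^2 = 7 * 49 = 343
7^6 = (7^3)^2 = 343^2 = 117649
7^7 = 7 * 7^6 = 7 * 117649 = 823543
7^14 = (7^7)^2 = 823543^2 = 678223072849

Result: 678223072849
Multiplications needed: 5 (5 lines after 7^1)

7^14 = 678223072849. Using exponentiation by squaring, this requires 5 multiplications. The key idea: if the exponent is even, square the half-power; if odd, multiply by the base once.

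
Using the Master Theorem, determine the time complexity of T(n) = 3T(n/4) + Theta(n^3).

Master Theorem for T(n) = 3T(n/4) + O(n^3):

a = 3, b = 4, c = 3
log_b(a) = log_4(3) = 0.7925

Case 3: c = 3 > log_4(3) = 0.7925
T(n) = O(n^3) = O(n^3)

For T(n) = 3T(n/4) + O(n^3): log_4(3) = 0.7925. This is Case 3 of the Master Theorem (c > log_b(a), work dominated by root), giving O(n^3).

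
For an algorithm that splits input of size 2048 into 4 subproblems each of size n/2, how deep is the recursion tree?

For divide and conquer with division factor 2:

Problem sizes at each level:
Level 0: 2048
Level 1: 1024
Level 2: 512
Level 3: 256
Level 4: 128
Level 5: 64
Level 6: 32
Level 7: 16
Level 8: 8
Level 9: 4
Level 10: 2
Level 11: 1

The root is level 0 and the size-1 base case is level 11 (the tree spans levels 0 through 11, i.e. 12 levels counting the root), so the depth is the number of divisions: log_2(2048) = 11

The recursion tree depth is log_2(2048) = 11. At each level, the problem size is divided by 2, so it takes 11 divisions to reduce to a base case of size 1. The algorithm makes 4 recursive calls at each level.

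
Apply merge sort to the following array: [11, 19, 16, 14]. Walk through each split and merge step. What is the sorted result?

Merge sort trace:

Split: [11, 19, 16, 14] -> [11, 19] and [16, 14]
  Split: [11, 19] -> [11] and [19]
  Merge: [11] + [19] -> [11, 19]
  Split: [16, 14] -> [16] and [14]
  Merge: [16] + [14] -> [14, 16]
Merge: [11, 19] + [14, 16] -> [11, 14, 16, 19]

Final sorted array: [11, 14, 16, 19]

The merge sort proceeds by recursively splitting the array and merging sorted halves.
After all merges, the sorted array is [11, 14, 16, 19].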